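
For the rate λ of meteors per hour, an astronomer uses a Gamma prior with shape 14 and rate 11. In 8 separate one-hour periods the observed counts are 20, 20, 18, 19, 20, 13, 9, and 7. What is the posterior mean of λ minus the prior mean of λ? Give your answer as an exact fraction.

1274/209

Total count: 20 + 20 + 18 + 19 + 20 + 13 + 9 + 7 = 126.
Total exposure: 8 hours.
Gamma(α, β) with Poisson data over total exposure Σt gives posterior Gamma(α+Σx, β+Σt) = Gamma(140, 19).
Posterior mean = 140/19 = 140/19; prior mean = 14/11 = 14/11. Difference = 140/19 − 14/11 = 1274/209.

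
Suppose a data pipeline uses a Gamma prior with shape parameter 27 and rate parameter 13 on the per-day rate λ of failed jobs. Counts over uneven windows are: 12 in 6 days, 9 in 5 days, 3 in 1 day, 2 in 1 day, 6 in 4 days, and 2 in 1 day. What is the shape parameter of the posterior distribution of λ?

61

Total count: 12 + 9 + 3 + 2 + 6 + 2 = 34.
Total exposure: 6 + 5 + 1 + 1 + 4 + 1 = 18 days.
The Gamma prior is conjugate for the Poisson rate, so λ | data ~ Gamma(27+34, 13+18) = Gamma(61, 31).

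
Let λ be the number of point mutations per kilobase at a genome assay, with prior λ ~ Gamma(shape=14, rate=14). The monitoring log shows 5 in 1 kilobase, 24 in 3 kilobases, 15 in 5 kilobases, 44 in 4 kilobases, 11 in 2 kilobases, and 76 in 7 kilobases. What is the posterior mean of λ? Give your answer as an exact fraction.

21/4

Total count: 5 + 24 + 15 + 44 + 11 + 76 = 175.
Total exposure: 1 + 3 + 5 + 4 + 2 + 7 = 22 kilobases.
By Gamma–Poisson conjugacy, the posterior is Gamma(α + Σx, β + Σt) = Gamma(14 + 175, 14 + 22) = Gamma(189, 36).
Posterior mean = α'/β' = 189/36 = 21/4.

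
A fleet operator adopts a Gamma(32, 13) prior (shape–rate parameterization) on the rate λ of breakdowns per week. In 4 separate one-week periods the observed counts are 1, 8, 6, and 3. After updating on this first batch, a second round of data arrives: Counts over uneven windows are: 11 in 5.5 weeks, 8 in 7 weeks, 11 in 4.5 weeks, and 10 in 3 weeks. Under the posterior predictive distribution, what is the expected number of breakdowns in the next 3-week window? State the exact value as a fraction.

270/37

Total count: 1 + 8 + 6 + 3 = 18.
Total exposure: 4 weeks.
After the first batch: Gamma(32 + 18, 13 + 4) = Gamma(50, 17).
Total count: 11 + 8 + 11 + 10 = 40.
Total exposure: 5.5 + 7 + 4.5 + 3 = 20 weeks.
After the second batch: Gamma(50 + 40, 17 + 20) = Gamma(90, 37).
Predictive mean over a 3-week window = T·E[λ|data] = 3·90/37 = 270/37.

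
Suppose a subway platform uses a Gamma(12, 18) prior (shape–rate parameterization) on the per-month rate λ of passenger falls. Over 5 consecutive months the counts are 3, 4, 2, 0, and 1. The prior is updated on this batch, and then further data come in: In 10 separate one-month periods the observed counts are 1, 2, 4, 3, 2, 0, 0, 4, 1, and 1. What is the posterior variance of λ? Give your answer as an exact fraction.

40/1089

Total count: 3 + 4 + 2 + 0 + 1 = 10.
Total exposure: 5 months.
After the first batch: Gamma(12 + 10, 18 + 5) = Gamma(22, 23).
Total count: 1 + 2 + 4 + 3 + 2 + 0 + 0 + 4 + 1 + 1 = 18.
Total exposure: 10 months.
After the second batch: Gamma(22 + 18, 23 + 10) = Gamma(40, 33).
Posterior variance = α'/β'² = 40/1089.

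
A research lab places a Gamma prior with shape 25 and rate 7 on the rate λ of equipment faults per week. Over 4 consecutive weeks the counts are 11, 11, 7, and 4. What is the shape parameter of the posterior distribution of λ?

Total count: 11 + 11 + 7 + 4 = 33.
Total exposure: 4 weeks.
By Gamma–Poisson conjugacy, the posterior is Gamma(α + Σx, β + Σt) = Gamma(25 + 33, 7 + 4) = Gamma(58, 11).

58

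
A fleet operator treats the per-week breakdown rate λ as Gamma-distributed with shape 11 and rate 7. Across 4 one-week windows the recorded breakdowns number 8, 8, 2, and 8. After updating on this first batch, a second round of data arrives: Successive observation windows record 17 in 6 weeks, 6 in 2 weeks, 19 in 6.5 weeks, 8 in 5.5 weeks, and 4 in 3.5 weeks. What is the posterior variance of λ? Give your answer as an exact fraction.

Total count: 8 + 8 + 2 + 8 = 26.
Total exposure: 4 weeks.
After the first batch: Gamma(11 + 26, 7 + 4) = Gamma(37, 11).
Total count: 17 + 6 + 19 + 8 + 4 = 54.
Total exposure: 6 + 2 + 6.5 + 5.5 + 3.5 = 23.5 weeks.
After the second batch: Gamma(37 + 54, 11 + 23.5) = Gamma(91, 69/2).
Posterior variance = α'/β'² = 91/(4761/4) = 364/4761.

364/4761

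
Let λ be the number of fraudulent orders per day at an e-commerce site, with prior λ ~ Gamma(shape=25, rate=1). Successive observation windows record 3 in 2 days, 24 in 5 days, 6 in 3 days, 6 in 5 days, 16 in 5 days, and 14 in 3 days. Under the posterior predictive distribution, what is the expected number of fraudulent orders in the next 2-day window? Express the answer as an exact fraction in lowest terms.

47/6

Total count: 3 + 24 + 6 + 6 + 16 + 14 = 69.
Total exposure: 2 + 5 + 3 + 5 + 5 + 3 = 23 days.
Gamma(α, β) with Poisson data over total exposure Σt gives posterior Gamma(α+Σx, β+Σt) = Gamma(94, 24).
Predictive mean over a 2-day window = T·E[λ|data] = 2·94/24 = 47/6.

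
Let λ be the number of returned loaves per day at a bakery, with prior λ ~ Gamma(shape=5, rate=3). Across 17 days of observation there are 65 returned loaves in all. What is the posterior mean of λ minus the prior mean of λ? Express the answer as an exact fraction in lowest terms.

Total count 65 over total exposure 17 days.
Gamma(α, β) with Poisson data over total exposure Σt gives posterior Gamma(α+Σx, β+Σt) = Gamma(70, 20).
Posterior mean = 70/20 = 7/2; prior mean = 5/3 = 5/3. Difference = 7/2 − 5/3 = 11/6.

11/6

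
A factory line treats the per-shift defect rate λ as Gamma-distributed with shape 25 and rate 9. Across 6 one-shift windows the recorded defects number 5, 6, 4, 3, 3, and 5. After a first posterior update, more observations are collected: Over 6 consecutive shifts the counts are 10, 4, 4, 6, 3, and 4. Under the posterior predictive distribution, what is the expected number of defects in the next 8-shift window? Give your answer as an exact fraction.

Total count: 5 + 6 + 4 + 3 + 3 + 5 = 26.
Total exposure: 6 shifts.
After the first batch: Gamma(25 + 26, 9 + 6) = Gamma(51, 15).
Total count: 10 + 4 + 4 + 6 + 3 + 4 = 31.
Total exposure: 6 shifts.
After the second batch: Gamma(51 + 31, 15 + 6) = Gamma(82, 21).
Predictive mean over an 8-shift window = T·E[λ|data] = 8·82/21 = 656/21.

656/21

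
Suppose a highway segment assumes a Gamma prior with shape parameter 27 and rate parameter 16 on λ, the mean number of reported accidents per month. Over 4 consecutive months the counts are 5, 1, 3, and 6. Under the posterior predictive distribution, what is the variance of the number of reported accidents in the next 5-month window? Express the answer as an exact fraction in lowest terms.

105/8

Total count: 5 + 1 + 3 + 6 = 15.
Total exposure: 4 months.
Conjugate update: add total count to the shape and total exposure to the rate, giving Gamma(42, 20).
The posterior predictive for a window of length T is Negative Binomial with variance T·α'·(β'+T)/β'² = 5·42·25/400 = 105/8.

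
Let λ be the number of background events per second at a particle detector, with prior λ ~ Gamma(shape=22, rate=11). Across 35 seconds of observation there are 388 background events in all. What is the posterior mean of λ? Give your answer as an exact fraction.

Total count 388 over total exposure 35 seconds.
By Gamma–Poisson conjugacy, the posterior is Gamma(α + Σx, β + Σt) = Gamma(22 + 388, 11 + 35) = Gamma(410, 46).
Posterior mean = α'/β' = 410/46 = 205/23.

205/23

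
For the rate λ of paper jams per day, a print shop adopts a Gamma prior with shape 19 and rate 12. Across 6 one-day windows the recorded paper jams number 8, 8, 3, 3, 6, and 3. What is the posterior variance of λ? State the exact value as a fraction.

Total count: 8 + 8 + 3 + 3 + 6 + 3 = 31.
Total exposure: 6 days.
Gamma(α, β) with Poisson data over total exposure Σt gives posterior Gamma(α+Σx, β+Σt) = Gamma(50, 18).
Posterior variance = α'/β'² = 50/324 = 25/162.

25/162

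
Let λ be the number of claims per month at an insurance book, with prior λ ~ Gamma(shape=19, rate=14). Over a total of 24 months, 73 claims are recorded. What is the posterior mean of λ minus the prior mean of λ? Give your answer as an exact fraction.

Total count 73 over total exposure 24 months.
The Gamma prior is conjugate for the Poisson rate, so λ | data ~ Gamma(19+73, 14+24) = Gamma(92, 38).
Posterior mean = 92/38 = 46/19; prior mean = 19/14 = 19/14. Difference = 46/19 − 19/14 = 283/266.

283/266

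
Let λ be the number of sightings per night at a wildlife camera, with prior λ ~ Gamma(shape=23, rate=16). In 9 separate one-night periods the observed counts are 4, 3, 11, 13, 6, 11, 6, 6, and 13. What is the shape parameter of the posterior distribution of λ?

96

Total count: 4 + 3 + 11 + 13 + 6 + 11 + 6 + 6 + 13 = 73.
Total exposure: 9 nights.
The Gamma prior is conjugate for the Poisson rate, so λ | data ~ Gamma(23+73, 16+9) = Gamma(96, 25).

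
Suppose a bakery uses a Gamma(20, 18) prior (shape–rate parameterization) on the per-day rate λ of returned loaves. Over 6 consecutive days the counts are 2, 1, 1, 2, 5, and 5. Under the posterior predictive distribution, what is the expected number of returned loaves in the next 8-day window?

Total count: 2 + 1 + 1 + 2 + 5 + 5 = 16.
Total exposure: 6 days.
Posterior: α' = 20 + 16 = 36, β' = 18 + 6 = 24.
Predictive mean over an 8-day window = T·E[λ|data] = 8·36/24 = 12.

12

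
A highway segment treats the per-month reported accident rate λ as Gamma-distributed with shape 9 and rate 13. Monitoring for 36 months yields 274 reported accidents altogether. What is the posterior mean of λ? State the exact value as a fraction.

283/49

Total count 274 over total exposure 36 months.
The Gamma prior is conjugate for the Poisson rate, so λ | data ~ Gamma(9+274, 13+36) = Gamma(283, 49).
Posterior mean = α'/β' = 283/49.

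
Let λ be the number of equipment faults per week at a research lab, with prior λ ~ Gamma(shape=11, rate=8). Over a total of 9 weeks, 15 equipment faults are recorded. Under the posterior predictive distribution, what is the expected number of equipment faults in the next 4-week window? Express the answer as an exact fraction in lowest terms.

Total count 15 over total exposure 9 weeks.
Gamma(α, β) with Poisson data over total exposure Σt gives posterior Gamma(α+Σx, β+Σt) = Gamma(26, 17).
Predictive mean over a 4-week window = T·E[λ|data] = 4·26/17 = 104/17.

104/17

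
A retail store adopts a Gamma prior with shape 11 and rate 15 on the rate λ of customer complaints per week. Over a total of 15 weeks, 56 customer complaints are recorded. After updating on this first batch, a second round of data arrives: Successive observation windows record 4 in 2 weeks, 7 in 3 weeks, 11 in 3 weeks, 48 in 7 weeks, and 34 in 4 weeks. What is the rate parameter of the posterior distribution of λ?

49

Total count 56 over total exposure 15 weeks.
After the first batch: Gamma(11 + 56, 15 + 15) = Gamma(67, 30).
Total count: 4 + 7 + 11 + 48 + 34 = 104.
Total exposure: 2 + 3 + 3 + 7 + 4 = 19 weeks.
After the second batch: Gamma(67 + 104, 30 + 19) = Gamma(171, 49).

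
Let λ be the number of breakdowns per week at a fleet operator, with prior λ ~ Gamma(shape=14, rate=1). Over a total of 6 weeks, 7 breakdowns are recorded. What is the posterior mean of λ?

3

Total count 7 over total exposure 6 weeks.
The Gamma prior is conjugate for the Poisson rate, so λ | data ~ Gamma(14+7, 1+6) = Gamma(21, 7).
Posterior mean = α'/β' = 21/7 = 3.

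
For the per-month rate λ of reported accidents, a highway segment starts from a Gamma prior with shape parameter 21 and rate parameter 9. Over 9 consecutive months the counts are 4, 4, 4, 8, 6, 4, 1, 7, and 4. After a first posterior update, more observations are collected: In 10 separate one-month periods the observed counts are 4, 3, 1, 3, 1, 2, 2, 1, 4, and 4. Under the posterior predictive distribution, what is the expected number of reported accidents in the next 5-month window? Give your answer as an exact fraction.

110/7

Total count: 4 + 4 + 4 + 8 + 6 + 4 + 1 + 7 + 4 = 42.
Total exposure: 9 months.
After the first batch: Gamma(21 + 42, 9 + 9) = Gamma(63, 18).
Total count: 4 + 3 + 1 + 3 + 1 + 2 + 2 + 1 + 4 + 4 = 25.
Total exposure: 10 months.
After the second batch: Gamma(63 + 25, 18 + 10) = Gamma(88, 28).
Predictive mean over a 5-month window = T·E[λ|data] = 5·88/28 = 110/7.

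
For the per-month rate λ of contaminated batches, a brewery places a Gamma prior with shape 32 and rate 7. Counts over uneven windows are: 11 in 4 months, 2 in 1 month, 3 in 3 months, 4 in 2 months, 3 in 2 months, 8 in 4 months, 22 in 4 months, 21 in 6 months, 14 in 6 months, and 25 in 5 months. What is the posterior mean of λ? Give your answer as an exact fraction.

Total count: 11 + 2 + 3 + 4 + 3 + 8 + 22 + 21 + 14 + 25 = 113.
Total exposure: 4 + 1 + 3 + 2 + 2 + 4 + 4 + 6 + 6 + 5 = 37 months.
The Gamma prior is conjugate for the Poisson rate, so λ | data ~ Gamma(32+113, 7+37) = Gamma(145, 44).
Posterior mean = α'/β' = 145/44.

145/44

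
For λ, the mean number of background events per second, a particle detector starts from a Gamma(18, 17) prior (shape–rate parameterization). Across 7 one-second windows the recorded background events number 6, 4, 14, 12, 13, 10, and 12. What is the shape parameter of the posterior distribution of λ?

Total count: 6 + 4 + 14 + 12 + 13 + 10 + 12 = 71.
Total exposure: 7 seconds.
Posterior: α' = 18 + 71 = 89, β' = 17 + 7 = 24.

89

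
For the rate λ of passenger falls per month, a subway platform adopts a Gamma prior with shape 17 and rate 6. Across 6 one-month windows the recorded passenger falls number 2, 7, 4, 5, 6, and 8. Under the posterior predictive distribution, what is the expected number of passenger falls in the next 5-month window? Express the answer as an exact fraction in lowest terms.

245/12

Total count: 2 + 7 + 4 + 5 + 6 + 8 = 32.
Total exposure: 6 months.
Conjugate update: add total count to the shape and total exposure to the rate, giving Gamma(49, 12).
Predictive mean over a 5-month window = T·E[λ|data] = 5·49/12 = 245/12.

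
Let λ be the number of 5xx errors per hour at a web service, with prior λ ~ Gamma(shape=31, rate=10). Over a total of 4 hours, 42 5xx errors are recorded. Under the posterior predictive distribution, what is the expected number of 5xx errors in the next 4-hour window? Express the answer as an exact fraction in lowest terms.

Total count 42 over total exposure 4 hours.
Conjugate update: add total count to the shape and total exposure to the rate, giving Gamma(73, 14).
Predictive mean over a 4-hour window = T·E[λ|data] = 4·73/14 = 146/7.

146/7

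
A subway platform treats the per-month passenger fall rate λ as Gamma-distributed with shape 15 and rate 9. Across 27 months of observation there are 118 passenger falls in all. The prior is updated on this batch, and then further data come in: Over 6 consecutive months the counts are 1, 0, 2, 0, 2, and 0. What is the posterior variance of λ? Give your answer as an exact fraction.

23/294

Total count 118 over total exposure 27 months.
After the first batch: Gamma(15 + 118, 9 + 27) = Gamma(133, 36).
Total count: 1 + 0 + 2 + 0 + 2 + 0 = 5.
Total exposure: 6 months.
After the second batch: Gamma(133 + 5, 36 + 6) = Gamma(138, 42).
Posterior variance = α'/β'² = 138/1764 = 23/294.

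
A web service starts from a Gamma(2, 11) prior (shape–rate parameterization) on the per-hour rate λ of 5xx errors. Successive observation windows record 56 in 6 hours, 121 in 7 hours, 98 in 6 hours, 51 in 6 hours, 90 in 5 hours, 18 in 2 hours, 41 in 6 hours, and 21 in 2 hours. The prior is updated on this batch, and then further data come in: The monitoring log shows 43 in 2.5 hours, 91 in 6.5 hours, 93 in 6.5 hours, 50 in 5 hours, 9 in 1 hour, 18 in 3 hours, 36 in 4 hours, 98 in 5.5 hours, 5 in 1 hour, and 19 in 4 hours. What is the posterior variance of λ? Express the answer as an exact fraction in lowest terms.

Total count: 56 + 121 + 98 + 51 + 90 + 18 + 41 + 21 = 496.
Total exposure: 6 + 7 + 6 + 6 + 5 + 2 + 6 + 2 = 40 hours.
After the first batch: Gamma(2 + 496, 11 + 40) = Gamma(498, 51).
Total count: 43 + 91 + 93 + 50 + 9 + 18 + 36 + 98 + 5 + 19 = 462.
Total exposure: 2.5 + 6.5 + 6.5 + 5 + 1 + 3 + 4 + 5.5 + 1 + 4 = 39 hours.
After the second batch: Gamma(498 + 462, 51 + 39) = Gamma(960, 90).
Posterior variance = α'/β'² = 960/8100 = 16/135.

16/135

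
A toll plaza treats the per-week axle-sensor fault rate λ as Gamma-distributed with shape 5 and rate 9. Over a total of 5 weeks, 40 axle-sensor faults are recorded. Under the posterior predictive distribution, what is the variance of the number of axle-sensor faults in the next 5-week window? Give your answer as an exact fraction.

Total count 40 over total exposure 5 weeks.
By Gamma–Poisson conjugacy, the posterior is Gamma(α + Σx, β + Σt) = Gamma(5 + 40, 9 + 5) = Gamma(45, 14).
The posterior predictive for a window of length T is Negative Binomial with variance T·α'·(β'+T)/β'² = 5·45·19/196 = 4275/196.

4275/196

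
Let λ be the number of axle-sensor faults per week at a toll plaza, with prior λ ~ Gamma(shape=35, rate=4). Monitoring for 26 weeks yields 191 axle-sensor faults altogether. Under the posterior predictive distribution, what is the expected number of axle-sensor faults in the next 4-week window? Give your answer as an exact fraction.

452/15

Total count 191 over total exposure 26 weeks.
By Gamma–Poisson conjugacy, the posterior is Gamma(α + Σx, β + Σt) = Gamma(35 + 191, 4 + 26) = Gamma(226, 30).
Predictive mean over a 4-week window = T·E[λ|data] = 4·226/30 = 452/15.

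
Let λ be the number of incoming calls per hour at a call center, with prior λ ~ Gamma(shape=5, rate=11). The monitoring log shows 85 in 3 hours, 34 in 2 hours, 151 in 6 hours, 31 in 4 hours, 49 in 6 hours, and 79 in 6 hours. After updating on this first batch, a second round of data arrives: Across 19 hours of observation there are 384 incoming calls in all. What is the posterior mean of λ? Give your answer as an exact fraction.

818/57

Total count: 85 + 34 + 151 + 31 + 49 + 79 = 429.
Total exposure: 3 + 2 + 6 + 4 + 6 + 6 = 27 hours.
After the first batch: Gamma(5 + 429, 11 + 27) = Gamma(434, 38).
Total count 384 over total exposure 19 hours.
After the second batch: Gamma(434 + 384, 38 + 19) = Gamma(818, 57).
Posterior mean = α'/β' = 818/57.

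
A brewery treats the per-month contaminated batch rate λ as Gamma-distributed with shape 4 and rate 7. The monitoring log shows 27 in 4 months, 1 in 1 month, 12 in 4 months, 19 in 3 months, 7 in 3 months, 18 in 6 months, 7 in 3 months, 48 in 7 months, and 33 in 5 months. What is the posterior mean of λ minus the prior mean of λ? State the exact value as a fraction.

Total count: 27 + 1 + 12 + 19 + 7 + 18 + 7 + 48 + 33 = 172.
Total exposure: 4 + 1 + 4 + 3 + 3 + 6 + 3 + 7 + 5 = 36 months.
Conjugate update: add total count to the shape and total exposure to the rate, giving Gamma(176, 43).
Posterior mean = 176/43 = 176/43; prior mean = 4/7 = 4/7. Difference = 176/43 − 4/7 = 1060/301.

1060/301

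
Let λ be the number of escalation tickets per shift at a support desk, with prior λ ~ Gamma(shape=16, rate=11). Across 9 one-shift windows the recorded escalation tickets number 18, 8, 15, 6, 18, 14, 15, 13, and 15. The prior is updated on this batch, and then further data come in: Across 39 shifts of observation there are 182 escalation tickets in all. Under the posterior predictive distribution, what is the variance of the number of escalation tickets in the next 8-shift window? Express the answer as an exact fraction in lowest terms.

171520/3481

Total count: 18 + 8 + 15 + 6 + 18 + 14 + 15 + 13 + 15 = 122.
Total exposure: 9 shifts.
After the first batch: Gamma(16 + 122, 11 + 9) = Gamma(138, 20).
Total count 182 over total exposure 39 shifts.
After the second batch: Gamma(138 + 182, 20 + 39) = Gamma(320, 59).
The posterior predictive for a window of length T is Negative Binomial with variance T·α'·(β'+T)/β'² = 8·320·67/3481 = 171520/3481.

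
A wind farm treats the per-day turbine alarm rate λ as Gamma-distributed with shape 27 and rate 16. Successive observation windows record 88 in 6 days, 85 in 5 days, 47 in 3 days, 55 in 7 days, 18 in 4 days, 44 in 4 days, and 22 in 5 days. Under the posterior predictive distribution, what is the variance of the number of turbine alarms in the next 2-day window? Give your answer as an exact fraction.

10036/625

Total count: 88 + 85 + 47 + 55 + 18 + 44 + 22 = 359.
Total exposure: 6 + 5 + 3 + 7 + 4 + 4 + 5 = 34 days.
The Gamma prior is conjugate for the Poisson rate, so λ | data ~ Gamma(27+359, 16+34) = Gamma(386, 50).
The posterior predictive for a window of length T is Negative Binomial with variance T·α'·(β'+T)/β'² = 2·386·52/2500 = 10036/625.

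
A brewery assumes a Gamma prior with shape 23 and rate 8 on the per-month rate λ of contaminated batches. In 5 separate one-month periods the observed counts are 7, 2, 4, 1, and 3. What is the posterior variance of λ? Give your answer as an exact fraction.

40/169

Total count: 7 + 2 + 4 + 1 + 3 = 17.
Total exposure: 5 months.
Conjugate update: add total count to the shape and total exposure to the rate, giving Gamma(40, 13).
Posterior variance = α'/β'² = 40/169.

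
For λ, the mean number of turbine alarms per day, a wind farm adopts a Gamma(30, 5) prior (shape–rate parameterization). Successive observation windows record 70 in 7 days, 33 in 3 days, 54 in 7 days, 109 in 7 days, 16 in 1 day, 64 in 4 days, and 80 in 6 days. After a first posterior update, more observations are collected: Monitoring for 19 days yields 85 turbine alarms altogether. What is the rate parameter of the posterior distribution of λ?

59

Total count: 70 + 33 + 54 + 109 + 16 + 64 + 80 = 426.
Total exposure: 7 + 3 + 7 + 7 + 1 + 4 + 6 = 35 days.
After the first batch: Gamma(30 + 426, 5 + 35) = Gamma(456, 40).
Total count 85 over total exposure 19 days.
After the second batch: Gamma(456 + 85, 40 + 19) = Gamma(541, 59).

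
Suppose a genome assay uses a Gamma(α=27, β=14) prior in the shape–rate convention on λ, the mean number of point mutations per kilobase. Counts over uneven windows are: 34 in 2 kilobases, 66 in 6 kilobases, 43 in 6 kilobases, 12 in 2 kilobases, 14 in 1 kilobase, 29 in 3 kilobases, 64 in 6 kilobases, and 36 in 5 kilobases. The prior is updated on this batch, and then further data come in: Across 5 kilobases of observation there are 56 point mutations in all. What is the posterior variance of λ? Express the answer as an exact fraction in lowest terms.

Total count: 34 + 66 + 43 + 12 + 14 + 29 + 64 + 36 = 298.
Total exposure: 2 + 6 + 6 + 2 + 1 + 3 + 6 + 5 = 31 kilobases.
After the first batch: Gamma(27 + 298, 14 + 31) = Gamma(325, 45).
Total count 56 over total exposure 5 kilobases.
After the second batch: Gamma(325 + 56, 45 + 5) = Gamma(381, 50).
Posterior variance = α'/β'² = 381/2500.

381/2500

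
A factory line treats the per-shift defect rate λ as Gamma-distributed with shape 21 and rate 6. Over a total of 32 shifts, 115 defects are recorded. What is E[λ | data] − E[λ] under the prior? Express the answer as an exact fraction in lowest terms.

3/38

Total count 115 over total exposure 32 shifts.
Posterior: α' = 21 + 115 = 136, β' = 6 + 32 = 38.
Posterior mean = 136/38 = 68/19; prior mean = 21/6 = 7/2. Difference = 68/19 − 7/2 = 3/38.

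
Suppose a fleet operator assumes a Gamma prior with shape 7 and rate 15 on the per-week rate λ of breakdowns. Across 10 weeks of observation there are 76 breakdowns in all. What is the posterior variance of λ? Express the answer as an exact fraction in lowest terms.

Total count 76 over total exposure 10 weeks.
Conjugate update: add total count to the shape and total exposure to the rate, giving Gamma(83, 25).
Posterior variance = α'/β'² = 83/625.

83/625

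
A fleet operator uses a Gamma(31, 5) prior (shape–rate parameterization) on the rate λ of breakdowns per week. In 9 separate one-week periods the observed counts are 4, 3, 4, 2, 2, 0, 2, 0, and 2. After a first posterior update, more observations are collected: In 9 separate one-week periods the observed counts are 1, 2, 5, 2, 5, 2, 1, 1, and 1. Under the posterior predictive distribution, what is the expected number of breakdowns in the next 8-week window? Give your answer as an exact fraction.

Total count: 4 + 3 + 4 + 2 + 2 + 0 + 2 + 0 + 2 = 19.
Total exposure: 9 weeks.
After the first batch: Gamma(31 + 19, 5 + 9) = Gamma(50, 14).
Total count: 1 + 2 + 5 + 2 + 5 + 2 + 1 + 1 + 1 = 20.
Total exposure: 9 weeks.
After the second batch: Gamma(50 + 20, 14 + 9) = Gamma(70, 23).
Predictive mean over an 8-week window = T·E[λ|data] = 8·70/23 = 560/23.

560/23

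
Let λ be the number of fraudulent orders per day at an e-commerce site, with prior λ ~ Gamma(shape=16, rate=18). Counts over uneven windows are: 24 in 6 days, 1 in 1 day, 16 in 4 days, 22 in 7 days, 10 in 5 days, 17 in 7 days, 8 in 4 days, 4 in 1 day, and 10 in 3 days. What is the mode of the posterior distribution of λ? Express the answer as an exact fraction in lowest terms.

127/56

Total count: 24 + 1 + 16 + 22 + 10 + 17 + 8 + 4 + 10 = 112.
Total exposure: 6 + 1 + 4 + 7 + 5 + 7 + 4 + 1 + 3 = 38 days.
The Gamma prior is conjugate for the Poisson rate, so λ | data ~ Gamma(16+112, 18+38) = Gamma(128, 56).
Posterior mode = (α'−1)/β' = 127/56.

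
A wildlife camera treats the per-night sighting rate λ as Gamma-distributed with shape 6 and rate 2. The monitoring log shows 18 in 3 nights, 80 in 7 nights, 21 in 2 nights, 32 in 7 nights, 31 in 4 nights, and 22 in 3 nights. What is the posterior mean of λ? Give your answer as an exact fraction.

15/2

Total count: 18 + 80 + 21 + 32 + 31 + 22 = 204.
Total exposure: 3 + 7 + 2 + 7 + 4 + 3 = 26 nights.
The Gamma prior is conjugate for the Poisson rate, so λ | data ~ Gamma(6+204, 2+26) = Gamma(210, 28).
Posterior mean = α'/β' = 210/28 = 15/2.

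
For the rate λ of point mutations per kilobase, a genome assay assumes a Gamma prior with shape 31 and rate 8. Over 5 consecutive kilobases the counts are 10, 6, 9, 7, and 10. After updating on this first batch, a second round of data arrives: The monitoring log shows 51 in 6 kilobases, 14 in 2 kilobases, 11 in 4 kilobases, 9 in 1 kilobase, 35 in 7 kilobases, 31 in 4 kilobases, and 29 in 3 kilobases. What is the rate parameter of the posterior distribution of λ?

40

Total count: 10 + 6 + 9 + 7 + 10 = 42.
Total exposure: 5 kilobases.
After the first batch: Gamma(31 + 42, 8 + 5) = Gamma(73, 13).
Total count: 51 + 14 + 11 + 9 + 35 + 31 + 29 = 180.
Total exposure: 6 + 2 + 4 + 1 + 7 + 4 + 3 = 27 kilobases.
After the second batch: Gamma(73 + 180, 13 + 27) = Gamma(253, 40).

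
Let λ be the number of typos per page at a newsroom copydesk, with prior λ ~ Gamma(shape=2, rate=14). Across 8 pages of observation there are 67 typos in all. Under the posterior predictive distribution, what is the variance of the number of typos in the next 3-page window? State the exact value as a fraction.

Total count 67 over total exposure 8 pages.
Posterior: α' = 2 + 67 = 69, β' = 14 + 8 = 22.
The posterior predictive for a window of length T is Negative Binomial with variance T·α'·(β'+T)/β'² = 3·69·25/484 = 5175/484.

5175/484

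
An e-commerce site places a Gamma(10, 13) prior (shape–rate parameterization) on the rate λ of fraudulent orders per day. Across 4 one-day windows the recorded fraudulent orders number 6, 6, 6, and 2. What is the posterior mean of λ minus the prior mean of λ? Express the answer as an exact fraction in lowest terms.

Total count: 6 + 6 + 6 + 2 = 20.
Total exposure: 4 days.
Posterior: α' = 10 + 20 = 30, β' = 13 + 4 = 17.
Posterior mean = 30/17 = 30/17; prior mean = 10/13 = 10/13. Difference = 30/17 − 10/13 = 220/221.

220/221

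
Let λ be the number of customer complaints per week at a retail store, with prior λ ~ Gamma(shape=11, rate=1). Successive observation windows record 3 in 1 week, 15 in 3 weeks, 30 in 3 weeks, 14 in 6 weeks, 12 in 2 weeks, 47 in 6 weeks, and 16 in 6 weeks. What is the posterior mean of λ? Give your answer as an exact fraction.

37/7

Total count: 3 + 15 + 30 + 14 + 12 + 47 + 16 = 137.
Total exposure: 1 + 3 + 3 + 6 + 2 + 6 + 6 = 27 weeks.
Gamma(α, β) with Poisson data over total exposure Σt gives posterior Gamma(α+Σx, β+Σt) = Gamma(148, 28).
Posterior mean = α'/β' = 148/28 = 37/7.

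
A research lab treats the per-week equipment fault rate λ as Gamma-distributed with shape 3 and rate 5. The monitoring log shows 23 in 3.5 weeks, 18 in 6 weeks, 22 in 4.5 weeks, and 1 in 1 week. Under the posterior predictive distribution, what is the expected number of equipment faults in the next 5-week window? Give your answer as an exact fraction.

67/4

Total count: 23 + 18 + 22 + 1 = 64.
Total exposure: 3.5 + 6 + 4.5 + 1 = 15 weeks.
Gamma(α, β) with Poisson data over total exposure Σt gives posterior Gamma(α+Σx, β+Σt) = Gamma(67, 20).
Predictive mean over a 5-week window = T·E[λ|data] = 5·67/20 = 67/4.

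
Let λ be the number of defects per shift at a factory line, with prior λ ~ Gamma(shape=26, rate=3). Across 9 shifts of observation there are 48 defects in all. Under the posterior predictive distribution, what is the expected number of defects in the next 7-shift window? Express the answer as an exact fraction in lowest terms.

259/6

Total count 48 over total exposure 9 shifts.
Gamma(α, β) with Poisson data over total exposure Σt gives posterior Gamma(α+Σx, β+Σt) = Gamma(74, 12).
Predictive mean over a 7-shift window = T·E[λ|data] = 7·74/12 = 259/6.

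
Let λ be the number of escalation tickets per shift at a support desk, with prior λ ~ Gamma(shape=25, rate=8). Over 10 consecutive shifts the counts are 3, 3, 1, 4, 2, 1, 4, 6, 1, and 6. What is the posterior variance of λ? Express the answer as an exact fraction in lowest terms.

14/81

Total count: 3 + 3 + 1 + 4 + 2 + 1 + 4 + 6 + 1 + 6 = 31.
Total exposure: 10 shifts.
Gamma(α, β) with Poisson data over total exposure Σt gives posterior Gamma(α+Σx, β+Σt) = Gamma(56, 18).
Posterior variance = α'/β'² = 56/324 = 14/81.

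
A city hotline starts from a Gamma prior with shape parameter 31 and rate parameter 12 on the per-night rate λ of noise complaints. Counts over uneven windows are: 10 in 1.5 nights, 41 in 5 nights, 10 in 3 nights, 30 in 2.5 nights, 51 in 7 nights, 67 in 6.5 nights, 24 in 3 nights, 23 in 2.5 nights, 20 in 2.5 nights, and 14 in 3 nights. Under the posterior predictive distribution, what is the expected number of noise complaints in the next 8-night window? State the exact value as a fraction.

5136/97

Total count: 10 + 41 + 10 + 30 + 51 + 67 + 24 + 23 + 20 + 14 = 290.
Total exposure: 1.5 + 5 + 3 + 2.5 + 7 + 6.5 + 3 + 2.5 + 2.5 + 3 = 36.5 nights.
The Gamma prior is conjugate for the Poisson rate, so λ | data ~ Gamma(31+290, 12+36.5) = Gamma(321, 97/2).
Predictive mean over an 8-night window = T·E[λ|data] = 8·321/(97/2) = 5136/97.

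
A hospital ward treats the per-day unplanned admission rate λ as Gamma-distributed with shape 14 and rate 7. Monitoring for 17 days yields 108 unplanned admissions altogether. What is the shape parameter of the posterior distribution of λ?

Total count 108 over total exposure 17 days.
The Gamma prior is conjugate for the Poisson rate, so λ | data ~ Gamma(14+108, 7+17) = Gamma(122, 24).

122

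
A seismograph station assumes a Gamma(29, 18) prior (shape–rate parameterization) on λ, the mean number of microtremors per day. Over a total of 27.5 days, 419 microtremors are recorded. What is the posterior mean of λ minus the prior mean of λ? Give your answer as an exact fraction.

1927/234

Total count 419 over total exposure 27.5 days.
Conjugate update: add total count to the shape and total exposure to the rate, giving Gamma(448, 91/2).
Posterior mean = 448/(91/2) = 128/13; prior mean = 29/18 = 29/18. Difference = 128/13 − 29/18 = 1927/234.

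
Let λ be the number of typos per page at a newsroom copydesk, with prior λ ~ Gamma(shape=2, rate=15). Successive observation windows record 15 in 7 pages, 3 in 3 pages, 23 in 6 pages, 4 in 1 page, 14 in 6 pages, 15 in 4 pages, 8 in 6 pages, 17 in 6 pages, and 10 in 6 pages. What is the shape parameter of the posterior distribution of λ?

Total count: 15 + 3 + 23 + 4 + 14 + 15 + 8 + 17 + 10 = 109.
Total exposure: 7 + 3 + 6 + 1 + 6 + 4 + 6 + 6 + 6 = 45 pages.
The Gamma prior is conjugate for the Poisson rate, so λ | data ~ Gamma(2+109, 15+45) = Gamma(111, 60).

111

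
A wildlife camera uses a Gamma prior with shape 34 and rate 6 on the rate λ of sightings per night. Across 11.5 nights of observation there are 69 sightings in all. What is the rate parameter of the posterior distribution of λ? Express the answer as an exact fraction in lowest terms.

Total count 69 over total exposure 11.5 nights.
Conjugate update: add total count to the shape and total exposure to the rate, giving Gamma(103, 35/2).

35/2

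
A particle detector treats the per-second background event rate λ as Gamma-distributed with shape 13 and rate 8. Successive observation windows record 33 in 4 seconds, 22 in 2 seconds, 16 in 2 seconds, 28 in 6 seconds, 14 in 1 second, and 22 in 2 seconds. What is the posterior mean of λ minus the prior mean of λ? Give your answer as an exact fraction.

859/200

Total count: 33 + 22 + 16 + 28 + 14 + 22 = 135.
Total exposure: 4 + 2 + 2 + 6 + 1 + 2 = 17 seconds.
Posterior: α' = 13 + 135 = 148, β' = 8 + 17 = 25.
Posterior mean = 148/25 = 148/25; prior mean = 13/8 = 13/8. Difference = 148/25 − 13/8 = 859/200.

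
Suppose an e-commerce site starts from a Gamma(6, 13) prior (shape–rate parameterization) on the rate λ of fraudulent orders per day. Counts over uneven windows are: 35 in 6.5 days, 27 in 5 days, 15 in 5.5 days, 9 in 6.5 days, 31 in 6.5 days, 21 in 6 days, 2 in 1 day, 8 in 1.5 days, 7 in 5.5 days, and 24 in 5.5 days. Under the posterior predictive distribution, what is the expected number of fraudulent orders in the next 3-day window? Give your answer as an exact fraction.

222/25

Total count: 35 + 27 + 15 + 9 + 31 + 21 + 2 + 8 + 7 + 24 = 179.
Total exposure: 6.5 + 5 + 5.5 + 6.5 + 6.5 + 6 + 1 + 1.5 + 5.5 + 5.5 = 49.5 days.
Posterior: α' = 6 + 179 = 185, β' = 13 + 49.5 = 125/2.
Predictive mean over a 3-day window = T·E[λ|data] = 3·185/(125/2) = 222/25.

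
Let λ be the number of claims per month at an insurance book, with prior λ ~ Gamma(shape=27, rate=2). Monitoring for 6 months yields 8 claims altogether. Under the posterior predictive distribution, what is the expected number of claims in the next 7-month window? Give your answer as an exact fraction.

Total count 8 over total exposure 6 months.
By Gamma–Poisson conjugacy, the posterior is Gamma(α + Σx, β + Σt) = Gamma(27 + 8, 2 + 6) = Gamma(35, 8).
Predictive mean over a 7-month window = T·E[λ|data] = 7·35/8 = 245/8.

245/8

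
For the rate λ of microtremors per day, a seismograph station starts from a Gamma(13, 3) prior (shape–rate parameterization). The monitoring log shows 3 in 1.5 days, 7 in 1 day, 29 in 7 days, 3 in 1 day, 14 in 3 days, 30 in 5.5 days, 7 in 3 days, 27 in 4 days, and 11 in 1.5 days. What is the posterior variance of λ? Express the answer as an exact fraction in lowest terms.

576/3721

Total count: 3 + 7 + 29 + 3 + 14 + 30 + 7 + 27 + 11 = 131.
Total exposure: 1.5 + 1 + 7 + 1 + 3 + 5.5 + 3 + 4 + 1.5 = 27.5 days.
Posterior: α' = 13 + 131 = 144, β' = 3 + 27.5 = 61/2.
Posterior variance = α'/β'² = 144/(3721/4) = 576/3721.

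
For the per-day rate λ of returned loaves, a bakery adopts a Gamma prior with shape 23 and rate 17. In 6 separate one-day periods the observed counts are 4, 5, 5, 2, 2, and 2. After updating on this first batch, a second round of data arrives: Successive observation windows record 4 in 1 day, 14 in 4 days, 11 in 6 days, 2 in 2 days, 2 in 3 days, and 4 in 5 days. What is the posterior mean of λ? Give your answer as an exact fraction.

Total count: 4 + 5 + 5 + 2 + 2 + 2 = 20.
Total exposure: 6 days.
After the first batch: Gamma(23 + 20, 17 + 6) = Gamma(43, 23).
Total count: 4 + 14 + 11 + 2 + 2 + 4 = 37.
Total exposure: 1 + 4 + 6 + 2 + 3 + 5 = 21 days.
After the second batch: Gamma(43 + 37, 23 + 21) = Gamma(80, 44).
Posterior mean = α'/β' = 80/44 = 20/11.

20/11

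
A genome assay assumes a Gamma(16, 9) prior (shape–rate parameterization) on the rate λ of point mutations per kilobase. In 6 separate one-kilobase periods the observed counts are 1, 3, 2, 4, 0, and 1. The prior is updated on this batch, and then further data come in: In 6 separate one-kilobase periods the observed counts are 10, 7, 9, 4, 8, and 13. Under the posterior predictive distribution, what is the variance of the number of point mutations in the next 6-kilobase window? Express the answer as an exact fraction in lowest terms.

Total count: 1 + 3 + 2 + 4 + 0 + 1 = 11.
Total exposure: 6 kilobases.
After the first batch: Gamma(16 + 11, 9 + 6) = Gamma(27, 15).
Total count: 10 + 7 + 9 + 4 + 8 + 13 = 51.
Total exposure: 6 kilobases.
After the second batch: Gamma(27 + 51, 15 + 6) = Gamma(78, 21).
The posterior predictive for a window of length T is Negative Binomial with variance T·α'·(β'+T)/β'² = 6·78·27/441 = 1404/49.

1404/49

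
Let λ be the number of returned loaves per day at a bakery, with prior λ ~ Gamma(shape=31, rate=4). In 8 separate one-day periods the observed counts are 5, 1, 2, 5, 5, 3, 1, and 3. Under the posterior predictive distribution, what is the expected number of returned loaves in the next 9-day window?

42

Total count: 5 + 1 + 2 + 5 + 5 + 3 + 1 + 3 = 25.
Total exposure: 8 days.
Conjugate update: add total count to the shape and total exposure to the rate, giving Gamma(56, 12).
Predictive mean over a 9-day window = T·E[λ|data] = 9·56/12 = 42.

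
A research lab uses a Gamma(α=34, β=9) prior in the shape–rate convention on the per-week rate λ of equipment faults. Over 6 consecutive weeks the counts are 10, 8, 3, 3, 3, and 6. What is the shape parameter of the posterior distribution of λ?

67

Total count: 10 + 8 + 3 + 3 + 3 + 6 = 33.
Total exposure: 6 weeks.
Conjugate update: add total count to the shape and total exposure to the rate, giving Gamma(67, 15).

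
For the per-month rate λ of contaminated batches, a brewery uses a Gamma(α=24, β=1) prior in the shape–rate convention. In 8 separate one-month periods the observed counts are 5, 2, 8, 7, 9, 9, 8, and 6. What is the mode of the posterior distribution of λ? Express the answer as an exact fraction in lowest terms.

77/9

Total count: 5 + 2 + 8 + 7 + 9 + 9 + 8 + 6 = 54.
Total exposure: 8 months.
The Gamma prior is conjugate for the Poisson rate, so λ | data ~ Gamma(24+54, 1+8) = Gamma(78, 9).
Posterior mode = (α'−1)/β' = 77/9.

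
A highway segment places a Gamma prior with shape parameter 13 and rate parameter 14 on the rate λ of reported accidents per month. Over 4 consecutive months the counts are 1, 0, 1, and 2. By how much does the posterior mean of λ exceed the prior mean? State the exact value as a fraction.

1/63

Total count: 1 + 0 + 1 + 2 = 4.
Total exposure: 4 months.
Gamma(α, β) with Poisson data over total exposure Σt gives posterior Gamma(α+Σx, β+Σt) = Gamma(17, 18).
Posterior mean = 17/18 = 17/18; prior mean = 13/14 = 13/14. Difference = 17/18 − 13/14 = 1/63.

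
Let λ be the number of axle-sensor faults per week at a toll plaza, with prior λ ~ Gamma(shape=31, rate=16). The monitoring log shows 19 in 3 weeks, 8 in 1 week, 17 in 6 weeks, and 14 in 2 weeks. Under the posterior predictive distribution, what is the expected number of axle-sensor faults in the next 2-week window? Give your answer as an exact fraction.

89/14

Total count: 19 + 8 + 17 + 14 = 58.
Total exposure: 3 + 1 + 6 + 2 = 12 weeks.
The Gamma prior is conjugate for the Poisson rate, so λ | data ~ Gamma(31+58, 16+12) = Gamma(89, 28).
Predictive mean over a 2-week window = T·E[λ|data] = 2·89/28 = 89/14.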